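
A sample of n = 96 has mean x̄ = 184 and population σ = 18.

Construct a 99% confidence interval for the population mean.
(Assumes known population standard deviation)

Answer: (179.2676, 188.7324)

Derivation:
Confidence level: 99%, α = 0.01
z_0.005 = 2.576
SE = σ/√n = 18/√96 = 1.8371
Margin of error = 2.576 × 1.8371 = 4.7324
CI: x̄ ± margin = 184 ± 4.7324
CI: (179.2676, 188.7324)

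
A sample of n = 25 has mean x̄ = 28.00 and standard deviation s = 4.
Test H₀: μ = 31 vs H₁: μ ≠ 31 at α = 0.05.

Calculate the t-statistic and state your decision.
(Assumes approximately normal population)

Answer: t = -3.7500, reject H₀

Derivation:
df = n - 1 = 24
SE = s/√n = 4/√25 = 0.8000
t = (x̄ - μ₀)/SE = (28.00 - 31)/0.8000 = -3.7500
Critical value: t_{0.025,24} = ±2.064
p-value ≈ 0.0010
Decision: reject H₀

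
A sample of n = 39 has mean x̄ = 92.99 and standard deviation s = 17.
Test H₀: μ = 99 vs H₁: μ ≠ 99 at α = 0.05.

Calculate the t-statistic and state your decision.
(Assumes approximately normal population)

Answer: t = -2.2078, reject H₀

Derivation:
df = n - 1 = 38
SE = s/√n = 17/√39 = 2.7222
t = (x̄ - μ₀)/SE = (92.99 - 99)/2.7222 = -2.2078
Critical value: t_{0.025,38} = ±2.024
p-value ≈ 0.0334
Decision: reject H₀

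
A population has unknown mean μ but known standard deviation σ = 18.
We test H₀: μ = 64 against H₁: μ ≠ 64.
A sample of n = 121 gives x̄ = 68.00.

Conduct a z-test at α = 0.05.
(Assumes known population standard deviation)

Answer: z = 2.4444, reject H₀

Derivation:
Standard error: SE = σ/√n = 18/√121 = 1.6364
z-statistic: z = (x̄ - μ₀)/SE = (68.00 - 64)/1.6364 = 2.4444
Critical value: ±1.960
p-value = 0.0145
Decision: reject H₀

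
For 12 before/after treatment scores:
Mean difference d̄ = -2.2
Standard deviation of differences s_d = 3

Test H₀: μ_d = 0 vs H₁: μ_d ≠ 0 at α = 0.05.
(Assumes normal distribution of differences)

Answer: t = -2.5404, reject H₀

Derivation:
df = n - 1 = 11
SE = s_d/√n = 3/√12 = 0.8660
t = d̄/SE = -2.2/0.8660 = -2.5404
Critical value: t_{0.025,11} = ±2.201
p-value ≈ 0.0275
Decision: reject H₀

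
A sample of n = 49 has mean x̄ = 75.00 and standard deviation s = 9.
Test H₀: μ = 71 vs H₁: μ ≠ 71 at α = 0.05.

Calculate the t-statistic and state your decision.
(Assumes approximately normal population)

df = n - 1 = 48
SE = s/√n = 9/√49 = 1.2857
t = (x̄ - μ₀)/SE = (75.00 - 71)/1.2857 = 3.1111
Critical value: t_{0.025,48} = ±2.011
p-value ≈ 0.0031
Decision: reject H₀

Answer: t = 3.1111, reject H₀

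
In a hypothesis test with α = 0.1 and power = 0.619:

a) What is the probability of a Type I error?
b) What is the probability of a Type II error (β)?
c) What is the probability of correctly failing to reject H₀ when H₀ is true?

a) Type I error probability = α = 0.1
b) Power = P(reject H₀ | H₁ true) = 1 - β = 0.619, so Type II error probability = β = 1 - Power = 0.381
c) P(fail to reject H₀ | H₀ true) = 1 - α = 0.9

Answer: a) 0.1, b) 0.381, c) 0.9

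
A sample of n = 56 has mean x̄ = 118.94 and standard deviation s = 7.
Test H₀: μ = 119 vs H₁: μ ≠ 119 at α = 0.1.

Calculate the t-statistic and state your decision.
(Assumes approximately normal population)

df = n - 1 = 55
SE = s/√n = 7/√56 = 0.9354
t = (x̄ - μ₀)/SE = (118.94 - 119)/0.9354 = -0.0641
Critical value: t_{0.05,55} = ±1.673
p-value ≈ 0.9491
Decision: fail to reject H₀

Answer: t = -0.0641, fail to reject H₀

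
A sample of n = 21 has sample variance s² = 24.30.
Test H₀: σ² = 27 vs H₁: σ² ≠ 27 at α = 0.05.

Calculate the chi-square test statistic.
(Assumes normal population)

df = n - 1 = 20
χ² = (n-1)s²/σ₀² = 20×24.30/27 = 18.0000
Critical values: χ²_{0.975,20} = 9.591, χ²_{0.025,20} = 34.170
Rejection region: χ² < 9.591 or χ² > 34.170
Decision: fail to reject H₀

Answer: χ² = 18.0000, fail to reject H₀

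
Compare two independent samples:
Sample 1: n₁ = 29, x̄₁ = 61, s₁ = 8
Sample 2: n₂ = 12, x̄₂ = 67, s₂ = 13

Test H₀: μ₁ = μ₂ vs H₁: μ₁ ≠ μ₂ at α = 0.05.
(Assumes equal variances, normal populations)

Answer: t = -1.8066, fail to reject H₀

Derivation:
Pooled variance: s²_p = [28×8² + 11×13²]/(39) = 93.6154
s_p = 9.6755
SE = s_p×√(1/n₁ + 1/n₂) = 9.6755×√(1/29 + 1/12) = 3.3211
t = (x̄₁ - x̄₂)/SE = (61 - 67)/3.3211 = -1.8066
df = 39, t-critical = ±2.023
Decision: fail to reject H₀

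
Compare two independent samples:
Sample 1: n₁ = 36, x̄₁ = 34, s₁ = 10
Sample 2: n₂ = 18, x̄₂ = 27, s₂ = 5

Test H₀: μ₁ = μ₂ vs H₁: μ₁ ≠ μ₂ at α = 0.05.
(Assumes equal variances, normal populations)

Pooled variance: s²_p = [35×10² + 17×5²]/(52) = 75.4808
s_p = 8.6880
SE = s_p×√(1/n₁ + 1/n₂) = 8.6880×√(1/36 + 1/18) = 2.5080
t = (x̄₁ - x̄₂)/SE = (34 - 27)/2.5080 = 2.7911
df = 52, t-critical = ±2.007
Decision: reject H₀

Answer: t = 2.7911, reject H₀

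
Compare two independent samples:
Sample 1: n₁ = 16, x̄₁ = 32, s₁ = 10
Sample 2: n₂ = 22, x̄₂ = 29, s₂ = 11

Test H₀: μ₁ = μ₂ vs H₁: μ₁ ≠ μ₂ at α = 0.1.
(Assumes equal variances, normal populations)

Answer: t = 0.8618, fail to reject H₀

Derivation:
Pooled variance: s²_p = [15×10² + 21×11²]/(36) = 112.2500
s_p = 10.5948
SE = s_p×√(1/n₁ + 1/n₂) = 10.5948×√(1/16 + 1/22) = 3.4811
t = (x̄₁ - x̄₂)/SE = (32 - 29)/3.4811 = 0.8618
df = 36, t-critical = ±1.688
Decision: fail to reject H₀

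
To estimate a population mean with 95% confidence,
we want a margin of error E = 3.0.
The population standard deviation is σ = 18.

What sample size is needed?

Answer: n = 139

Derivation:
z_0.025 = 1.960
n = (z×σ/E)² = (1.960×18/3.0)²
n = 138.2976
Round up: n = 139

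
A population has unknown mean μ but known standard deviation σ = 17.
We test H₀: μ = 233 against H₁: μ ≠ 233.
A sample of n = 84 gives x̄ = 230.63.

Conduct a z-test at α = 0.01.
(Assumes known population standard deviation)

Standard error: SE = σ/√n = 17/√84 = 1.8549
z-statistic: z = (x̄ - μ₀)/SE = (230.63 - 233)/1.8549 = -1.2777
Critical value: ±2.576
p-value = 0.2014
Decision: fail to reject H₀

Answer: z = -1.2777, fail to reject H₀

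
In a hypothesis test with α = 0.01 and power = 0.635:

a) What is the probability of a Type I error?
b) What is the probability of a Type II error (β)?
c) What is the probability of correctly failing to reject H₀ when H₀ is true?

a) Type I error probability = α = 0.01
b) Power = P(reject H₀ | H₁ true) = 1 - β = 0.635, so Type II error probability = β = 1 - Power = 0.365
c) P(fail to reject H₀ | H₀ true) = 1 - α = 0.99

Answer: a) 0.01, b) 0.365, c) 0.99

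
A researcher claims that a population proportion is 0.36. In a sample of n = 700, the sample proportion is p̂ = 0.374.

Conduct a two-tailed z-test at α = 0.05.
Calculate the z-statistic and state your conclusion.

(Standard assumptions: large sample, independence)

Answer: z = 0.7717, fail to reject H₀

Derivation:
H₀: p = 0.36, H₁: p ≠ 0.36
Standard error: SE = √(p₀(1-p₀)/n) = √(0.36×0.64/700) = 0.018142
z-statistic: z = (p̂ - p₀)/SE = (0.374 - 0.36)/0.018142 = 0.7717
Critical value: z_0.025 = ±1.960
p-value = 0.4403
Decision: fail to reject H₀ at α = 0.05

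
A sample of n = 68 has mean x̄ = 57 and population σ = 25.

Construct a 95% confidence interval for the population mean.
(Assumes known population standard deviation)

Answer: (51.0579, 62.9421)

Derivation:
Confidence level: 95%, α = 0.05
z_0.025 = 1.960
SE = σ/√n = 25/√68 = 3.0317
Margin of error = 1.960 × 3.0317 = 5.9421
CI: x̄ ± margin = 57 ± 5.9421
CI: (51.0579, 62.9421)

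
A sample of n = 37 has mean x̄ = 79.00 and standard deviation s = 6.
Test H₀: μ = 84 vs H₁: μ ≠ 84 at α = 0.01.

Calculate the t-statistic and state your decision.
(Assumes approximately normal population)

Answer: t = -5.0689, reject H₀

Derivation:
df = n - 1 = 36
SE = s/√n = 6/√37 = 0.9864
t = (x̄ - μ₀)/SE = (79.00 - 84)/0.9864 = -5.0689
Critical value: t_{0.005,36} = ±2.719
p-value < 0.0001
Decision: reject H₀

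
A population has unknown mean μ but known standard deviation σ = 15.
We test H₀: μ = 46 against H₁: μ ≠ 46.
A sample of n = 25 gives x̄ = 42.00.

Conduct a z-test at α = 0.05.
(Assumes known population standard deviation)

Standard error: SE = σ/√n = 15/√25 = 3.0000
z-statistic: z = (x̄ - μ₀)/SE = (42.00 - 46)/3.0000 = -1.3333
Critical value: ±1.960
p-value = 0.1824
Decision: fail to reject H₀

Answer: z = -1.3333, fail to reject H₀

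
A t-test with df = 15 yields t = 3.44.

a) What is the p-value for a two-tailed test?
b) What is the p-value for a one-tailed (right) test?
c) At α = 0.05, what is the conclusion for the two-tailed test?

Using t-distribution with df = 15:
a) Two-tailed: p = 2×P(T > 3.44) = 0.0036
b) One-tailed: p = P(T > 3.44) = 0.0018
c) 0.0036 < 0.05, reject H₀

Answer: a) 0.0036, b) 0.0018, c) reject H₀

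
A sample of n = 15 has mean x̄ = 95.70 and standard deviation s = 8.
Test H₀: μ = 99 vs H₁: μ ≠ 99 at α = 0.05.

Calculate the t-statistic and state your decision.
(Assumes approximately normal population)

Answer: t = -1.5976, fail to reject H₀

Derivation:
df = n - 1 = 14
SE = s/√n = 8/√15 = 2.0656
t = (x̄ - μ₀)/SE = (95.70 - 99)/2.0656 = -1.5976
Critical value: t_{0.025,14} = ±2.145
p-value ≈ 0.1325
Decision: fail to reject H₀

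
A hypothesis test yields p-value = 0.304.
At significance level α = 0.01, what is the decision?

Compare p-value to α:
0.304 ≥ 0.01
Decision: fail to reject H₀

Answer: fail to reject H₀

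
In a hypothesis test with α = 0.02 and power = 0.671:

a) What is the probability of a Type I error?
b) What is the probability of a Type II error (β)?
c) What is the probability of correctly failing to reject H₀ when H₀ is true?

a) Type I error probability = α = 0.02
b) Power = P(reject H₀ | H₁ true) = 1 - β = 0.671, so Type II error probability = β = 1 - Power = 0.329
c) P(fail to reject H₀ | H₀ true) = 1 - α = 0.98

Answer: a) 0.02, b) 0.329, c) 0.98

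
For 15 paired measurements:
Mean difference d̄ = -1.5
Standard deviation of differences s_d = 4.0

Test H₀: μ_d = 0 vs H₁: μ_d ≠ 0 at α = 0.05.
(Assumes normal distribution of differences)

Answer: t = -1.4524, fail to reject H₀

Derivation:
df = n - 1 = 14
SE = s_d/√n = 4.0/√15 = 1.0328
t = d̄/SE = -1.5/1.0328 = -1.4524
Critical value: t_{0.025,14} = ±2.145
p-value ≈ 0.1684
Decision: fail to reject H₀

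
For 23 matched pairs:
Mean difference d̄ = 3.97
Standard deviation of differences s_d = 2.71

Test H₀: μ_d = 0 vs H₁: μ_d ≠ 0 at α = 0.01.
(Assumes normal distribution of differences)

Answer: t = 7.0253, reject H₀

Derivation:
df = n - 1 = 22
SE = s_d/√n = 2.71/√23 = 0.5651
t = d̄/SE = 3.97/0.5651 = 7.0253
Critical value: t_{0.005,22} = ±2.819
p-value < 0.0001
Decision: reject H₀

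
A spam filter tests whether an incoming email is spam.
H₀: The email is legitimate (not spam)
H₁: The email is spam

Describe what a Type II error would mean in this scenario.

Type I error: rejecting H₀ when it is actually true (false positive).
Type II error: failing to reject H₀ when H₁ is actually true (false negative).

Answer: Letting a spam email through to the inbox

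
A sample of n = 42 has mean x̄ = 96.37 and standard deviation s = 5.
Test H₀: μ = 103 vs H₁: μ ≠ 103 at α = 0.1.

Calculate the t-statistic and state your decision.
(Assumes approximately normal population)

df = n - 1 = 41
SE = s/√n = 5/√42 = 0.7715
t = (x̄ - μ₀)/SE = (96.37 - 103)/0.7715 = -8.5936
Critical value: t_{0.05,41} = ±1.683
p-value < 0.0001
Decision: reject H₀

Answer: t = -8.5936, reject H₀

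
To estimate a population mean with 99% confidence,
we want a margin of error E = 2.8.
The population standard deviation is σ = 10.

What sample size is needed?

z_0.005 = 2.576
n = (z×σ/E)² = (2.576×10/2.8)²
n = 84.6400
Round up: n = 85

Answer: n = 85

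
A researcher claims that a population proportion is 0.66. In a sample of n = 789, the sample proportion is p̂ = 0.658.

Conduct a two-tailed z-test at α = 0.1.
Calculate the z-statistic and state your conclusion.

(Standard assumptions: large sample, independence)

H₀: p = 0.66, H₁: p ≠ 0.66
Standard error: SE = √(p₀(1-p₀)/n) = √(0.66×0.34/789) = 0.016864
z-statistic: z = (p̂ - p₀)/SE = (0.658 - 0.66)/0.016864 = -0.1186
Critical value: z_0.05 = ±1.645
p-value = 0.9056
Decision: fail to reject H₀ at α = 0.1

Answer: z = -0.1186, fail to reject H₀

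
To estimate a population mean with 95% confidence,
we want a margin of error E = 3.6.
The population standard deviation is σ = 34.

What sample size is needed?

Answer: n = 343

Derivation:
z_0.025 = 1.960
n = (z×σ/E)² = (1.960×34/3.6)²
n = 342.6612
Round up: n = 343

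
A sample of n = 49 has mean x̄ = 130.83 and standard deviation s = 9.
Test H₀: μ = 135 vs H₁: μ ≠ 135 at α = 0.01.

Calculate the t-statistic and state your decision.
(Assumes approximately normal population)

Answer: t = -3.2434, reject H₀

Derivation:
df = n - 1 = 48
SE = s/√n = 9/√49 = 1.2857
t = (x̄ - μ₀)/SE = (130.83 - 135)/1.2857 = -3.2434
Critical value: t_{0.005,48} = ±2.682
p-value ≈ 0.0022
Decision: reject H₀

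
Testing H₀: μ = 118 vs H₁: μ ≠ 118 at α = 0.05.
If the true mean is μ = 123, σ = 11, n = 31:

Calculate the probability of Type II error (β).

SE = σ/√n = 11/√31 = 1.9757
Critical values: μ₀ ± z_0.025×SE = 118 ± 1.960×1.9757
Acceptance region: (114.1276, 121.8724)
Under H₁ (μ = 123): z_high = (121.8724 - 123)/1.9757 = -0.5707, z_low = (114.1276 - 123)/1.9757 = -4.4908
β = P(not reject | H₁) = Φ(-0.5707) - Φ(-4.4908) ≈ 0.2841

Answer: β ≈ 0.2841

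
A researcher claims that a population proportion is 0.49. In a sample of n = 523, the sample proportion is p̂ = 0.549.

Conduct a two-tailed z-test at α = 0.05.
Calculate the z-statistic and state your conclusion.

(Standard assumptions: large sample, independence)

H₀: p = 0.49, H₁: p ≠ 0.49
Standard error: SE = √(p₀(1-p₀)/n) = √(0.49×0.51/523) = 0.021859
z-statistic: z = (p̂ - p₀)/SE = (0.549 - 0.49)/0.021859 = 2.6991
Critical value: z_0.025 = ±1.960
p-value = 0.0070
Decision: reject H₀ at α = 0.05

Answer: z = 2.6991, reject H₀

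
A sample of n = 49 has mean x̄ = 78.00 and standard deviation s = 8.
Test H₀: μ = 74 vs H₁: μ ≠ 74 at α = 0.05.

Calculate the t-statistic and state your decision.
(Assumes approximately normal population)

Answer: t = 3.4999, reject H₀

Derivation:
df = n - 1 = 48
SE = s/√n = 8/√49 = 1.1429
t = (x̄ - μ₀)/SE = (78.00 - 74)/1.1429 = 3.4999
Critical value: t_{0.025,48} = ±2.011
p-value ≈ 0.0010
Decision: reject H₀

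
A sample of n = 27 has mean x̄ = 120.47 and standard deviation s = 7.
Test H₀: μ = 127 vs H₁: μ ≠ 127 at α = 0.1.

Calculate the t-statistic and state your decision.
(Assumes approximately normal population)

df = n - 1 = 26
SE = s/√n = 7/√27 = 1.3472
t = (x̄ - μ₀)/SE = (120.47 - 127)/1.3472 = -4.8471
Critical value: t_{0.05,26} = ±1.706
p-value ≈ 0.0001
Decision: reject H₀

Answer: t = -4.8471, reject H₀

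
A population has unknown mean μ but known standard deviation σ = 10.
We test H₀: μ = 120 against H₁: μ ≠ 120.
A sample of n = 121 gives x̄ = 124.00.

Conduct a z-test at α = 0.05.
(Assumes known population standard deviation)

Standard error: SE = σ/√n = 10/√121 = 0.9091
z-statistic: z = (x̄ - μ₀)/SE = (124.00 - 120)/0.9091 = 4.4000
Critical value: ±1.960
p-value < 0.0001
Decision: reject H₀

Answer: z = 4.4000, reject H₀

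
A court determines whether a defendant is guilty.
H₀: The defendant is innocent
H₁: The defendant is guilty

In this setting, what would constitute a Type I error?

A Type I error (probability α) occurs when we reject a true H₀.
A Type II error (probability β) occurs when we fail to reject a false H₀.

Answer: Convicting an innocent person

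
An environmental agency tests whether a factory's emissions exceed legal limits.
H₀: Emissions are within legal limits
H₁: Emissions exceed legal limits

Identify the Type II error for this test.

Answer: Failing to cite a factory whose emissions actually exceed the limit

Derivation:
Type I error: rejecting H₀ when it is actually true (false positive).
Type II error: failing to reject H₀ when H₁ is actually true (false negative).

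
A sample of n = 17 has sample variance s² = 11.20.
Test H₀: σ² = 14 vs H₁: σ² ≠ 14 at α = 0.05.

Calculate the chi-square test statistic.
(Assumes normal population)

Answer: χ² = 12.8000, fail to reject H₀

Derivation:
df = n - 1 = 16
χ² = (n-1)s²/σ₀² = 16×11.20/14 = 12.8000
Critical values: χ²_{0.975,16} = 6.908, χ²_{0.025,16} = 28.845
Rejection region: χ² < 6.908 or χ² > 28.845
Decision: fail to reject H₀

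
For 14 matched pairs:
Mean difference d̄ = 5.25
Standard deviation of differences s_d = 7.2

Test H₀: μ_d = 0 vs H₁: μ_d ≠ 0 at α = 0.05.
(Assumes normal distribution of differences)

df = n - 1 = 13
SE = s_d/√n = 7.2/√14 = 1.9243
t = d̄/SE = 5.25/1.9243 = 2.7283
Critical value: t_{0.025,13} = ±2.160
p-value ≈ 0.0172
Decision: reject H₀

Answer: t = 2.7283, reject H₀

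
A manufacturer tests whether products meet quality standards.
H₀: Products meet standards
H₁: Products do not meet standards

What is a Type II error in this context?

Answer: Accepting products as meeting standards when they don't

Derivation:
Type I error (α): Rejecting H₀ when H₀ is true
Type II error (β): Failing to reject H₀ when H₁ is true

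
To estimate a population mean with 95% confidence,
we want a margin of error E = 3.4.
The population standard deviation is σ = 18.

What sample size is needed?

Answer: n = 108

Derivation:
z_0.025 = 1.960
n = (z×σ/E)² = (1.960×18/3.4)²
n = 107.6711
Round up: n = 108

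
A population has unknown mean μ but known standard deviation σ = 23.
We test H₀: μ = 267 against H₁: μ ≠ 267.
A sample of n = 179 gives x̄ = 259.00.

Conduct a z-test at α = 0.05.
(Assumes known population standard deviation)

Answer: z = -4.6536, reject H₀

Derivation:
Standard error: SE = σ/√n = 23/√179 = 1.7191
z-statistic: z = (x̄ - μ₀)/SE = (259.00 - 267)/1.7191 = -4.6536
Critical value: ±1.960
p-value < 0.0001
Decision: reject H₀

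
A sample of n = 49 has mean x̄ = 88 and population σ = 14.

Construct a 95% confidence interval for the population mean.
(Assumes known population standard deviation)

Answer: (84.0800, 91.9200)

Derivation:
Confidence level: 95%, α = 0.05
z_0.025 = 1.960
SE = σ/√n = 14/√49 = 2.0000
Margin of error = 1.960 × 2.0000 = 3.9200
CI: x̄ ± margin = 88 ± 3.9200
CI: (84.0800, 91.9200)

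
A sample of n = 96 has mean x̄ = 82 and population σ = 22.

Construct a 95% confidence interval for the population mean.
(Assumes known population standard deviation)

Confidence level: 95%, α = 0.05
z_0.025 = 1.960
SE = σ/√n = 22/√96 = 2.2454
Margin of error = 1.960 × 2.2454 = 4.4010
CI: x̄ ± margin = 82 ± 4.4010
CI: (77.5990, 86.4010)

Answer: (77.5990, 86.4010)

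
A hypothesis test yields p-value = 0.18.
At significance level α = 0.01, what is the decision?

Answer: fail to reject H₀

Derivation:
Compare p-value to α:
0.18 ≥ 0.01
Decision: fail to reject H₀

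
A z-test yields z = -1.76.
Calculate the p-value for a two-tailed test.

For z = -1.76:
p = 2×P(Z > |-1.76|) = 2×(1 - Φ(1.76)) = 0.0784

Answer: p-value ≈ 0.0784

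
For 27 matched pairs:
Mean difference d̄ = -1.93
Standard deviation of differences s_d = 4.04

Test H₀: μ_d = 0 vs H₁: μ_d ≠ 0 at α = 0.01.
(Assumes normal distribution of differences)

df = n - 1 = 26
SE = s_d/√n = 4.04/√27 = 0.7775
t = d̄/SE = -1.93/0.7775 = -2.4823
Critical value: t_{0.005,26} = ±2.779
p-value ≈ 0.0198
Decision: fail to reject H₀

Answer: t = -2.4823, fail to reject H₀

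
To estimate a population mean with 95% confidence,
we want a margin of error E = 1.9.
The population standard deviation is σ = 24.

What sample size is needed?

z_0.025 = 1.960
n = (z×σ/E)² = (1.960×24/1.9)²
n = 612.9534
Round up: n = 613

Answer: n = 613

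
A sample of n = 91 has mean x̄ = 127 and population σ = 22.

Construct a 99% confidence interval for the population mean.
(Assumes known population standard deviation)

Answer: (121.0592, 132.9408)

Derivation:
Confidence level: 99%, α = 0.01
z_0.005 = 2.576
SE = σ/√n = 22/√91 = 2.3062
Margin of error = 2.576 × 2.3062 = 5.9408
CI: x̄ ± margin = 127 ± 5.9408
CI: (121.0592, 132.9408)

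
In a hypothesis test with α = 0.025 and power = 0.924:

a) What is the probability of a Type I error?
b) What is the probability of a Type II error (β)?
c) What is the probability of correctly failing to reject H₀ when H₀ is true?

Answer: a) 0.025, b) 0.076, c) 0.975

Derivation:
a) Type I error probability = α = 0.025
b) Power = P(reject H₀ | H₁ true) = 1 - β = 0.924, so Type II error probability = β = 1 - Power = 0.076
c) P(fail to reject H₀ | H₀ true) = 1 - α = 0.975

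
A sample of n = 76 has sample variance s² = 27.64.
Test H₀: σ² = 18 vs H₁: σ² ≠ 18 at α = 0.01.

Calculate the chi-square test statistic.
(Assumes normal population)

df = n - 1 = 75
χ² = (n-1)s²/σ₀² = 75×27.64/18 = 115.1667
Critical values: χ²_{0.995,75} = 47.206, χ²_{0.005,75} = 110.286
Rejection region: χ² < 47.206 or χ² > 110.286
Decision: reject H₀

Answer: χ² = 115.1667, reject H₀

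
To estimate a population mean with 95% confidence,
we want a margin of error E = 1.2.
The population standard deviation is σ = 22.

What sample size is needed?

z_0.025 = 1.960
n = (z×σ/E)² = (1.960×22/1.2)²
n = 1291.2044
Round up: n = 1292

Answer: n = 1292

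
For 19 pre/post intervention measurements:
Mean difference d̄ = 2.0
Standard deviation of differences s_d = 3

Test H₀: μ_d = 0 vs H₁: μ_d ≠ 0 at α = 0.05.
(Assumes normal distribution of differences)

Answer: t = 2.9061, reject H₀

Derivation:
df = n - 1 = 18
SE = s_d/√n = 3/√19 = 0.6882
t = d̄/SE = 2.0/0.6882 = 2.9061
Critical value: t_{0.025,18} = ±2.101
p-value ≈ 0.0094
Decision: reject H₀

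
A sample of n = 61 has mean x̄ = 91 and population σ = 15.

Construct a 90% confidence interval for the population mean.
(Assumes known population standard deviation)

Answer: (87.8406, 94.1594)

Derivation:
Confidence level: 90%, α = 0.1
z_0.05 = 1.645
SE = σ/√n = 15/√61 = 1.9206
Margin of error = 1.645 × 1.9206 = 3.1594
CI: x̄ ± margin = 91 ± 3.1594
CI: (87.8406, 94.1594)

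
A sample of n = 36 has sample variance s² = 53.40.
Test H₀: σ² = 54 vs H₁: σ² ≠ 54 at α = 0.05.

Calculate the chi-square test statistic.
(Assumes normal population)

df = n - 1 = 35
χ² = (n-1)s²/σ₀² = 35×53.40/54 = 34.6111
Critical values: χ²_{0.975,35} = 20.569, χ²_{0.025,35} = 53.203
Rejection region: χ² < 20.569 or χ² > 53.203
Decision: fail to reject H₀

Answer: χ² = 34.6111, fail to reject H₀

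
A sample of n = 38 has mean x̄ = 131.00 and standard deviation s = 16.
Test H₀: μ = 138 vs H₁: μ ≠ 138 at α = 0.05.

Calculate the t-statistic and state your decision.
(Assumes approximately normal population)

Answer: t = -2.6970, reject H₀

Derivation:
df = n - 1 = 37
SE = s/√n = 16/√38 = 2.5955
t = (x̄ - μ₀)/SE = (131.00 - 138)/2.5955 = -2.6970
Critical value: t_{0.025,37} = ±2.026
p-value ≈ 0.0105
Decision: reject H₀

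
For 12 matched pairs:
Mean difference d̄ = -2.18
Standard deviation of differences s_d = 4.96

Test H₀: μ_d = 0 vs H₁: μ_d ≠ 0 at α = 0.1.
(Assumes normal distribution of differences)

df = n - 1 = 11
SE = s_d/√n = 4.96/√12 = 1.4318
t = d̄/SE = -2.18/1.4318 = -1.5226
Critical value: t_{0.05,11} = ±1.796
p-value ≈ 0.1561
Decision: fail to reject H₀

Answer: t = -1.5226, fail to reject H₀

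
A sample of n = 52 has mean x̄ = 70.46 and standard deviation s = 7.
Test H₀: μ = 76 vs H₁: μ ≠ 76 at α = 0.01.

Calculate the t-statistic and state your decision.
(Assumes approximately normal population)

Answer: t = -5.7072, reject H₀

Derivation:
df = n - 1 = 51
SE = s/√n = 7/√52 = 0.9707
t = (x̄ - μ₀)/SE = (70.46 - 76)/0.9707 = -5.7072
Critical value: t_{0.005,51} = ±2.676
p-value < 0.0001
Decision: reject H₀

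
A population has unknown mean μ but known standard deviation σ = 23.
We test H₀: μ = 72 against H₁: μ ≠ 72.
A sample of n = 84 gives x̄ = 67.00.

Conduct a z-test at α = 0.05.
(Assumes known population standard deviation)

Answer: z = -1.9924, reject H₀

Derivation:
Standard error: SE = σ/√n = 23/√84 = 2.5095
z-statistic: z = (x̄ - μ₀)/SE = (67.00 - 72)/2.5095 = -1.9924
Critical value: ±1.960
p-value = 0.0463
Decision: reject H₀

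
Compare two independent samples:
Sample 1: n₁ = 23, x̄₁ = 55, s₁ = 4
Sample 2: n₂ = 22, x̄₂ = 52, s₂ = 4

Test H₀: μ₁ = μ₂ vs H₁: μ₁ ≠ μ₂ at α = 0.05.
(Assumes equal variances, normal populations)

Pooled variance: s²_p = [22×4² + 21×4²]/(43) = 16.0000
s_p = 4.0000
SE = s_p×√(1/n₁ + 1/n₂) = 4.0000×√(1/23 + 1/22) = 1.1929
t = (x̄₁ - x̄₂)/SE = (55 - 52)/1.1929 = 2.5149
df = 43, t-critical = ±2.017
Decision: reject H₀

Answer: t = 2.5149, reject H₀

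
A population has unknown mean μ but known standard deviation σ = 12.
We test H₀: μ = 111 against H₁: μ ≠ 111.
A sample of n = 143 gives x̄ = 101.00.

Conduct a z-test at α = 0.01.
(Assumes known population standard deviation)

Answer: z = -9.9651, reject H₀

Derivation:
Standard error: SE = σ/√n = 12/√143 = 1.0035
z-statistic: z = (x̄ - μ₀)/SE = (101.00 - 111)/1.0035 = -9.9651
Critical value: ±2.576
p-value < 0.0001
Decision: reject H₀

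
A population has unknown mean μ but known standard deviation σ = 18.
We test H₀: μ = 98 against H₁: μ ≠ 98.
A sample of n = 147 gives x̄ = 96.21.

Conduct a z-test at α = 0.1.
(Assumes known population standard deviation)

Standard error: SE = σ/√n = 18/√147 = 1.4846
z-statistic: z = (x̄ - μ₀)/SE = (96.21 - 98)/1.4846 = -1.2057
Critical value: ±1.645
p-value = 0.2279
Decision: fail to reject H₀

Answer: z = -1.2057, fail to reject H₀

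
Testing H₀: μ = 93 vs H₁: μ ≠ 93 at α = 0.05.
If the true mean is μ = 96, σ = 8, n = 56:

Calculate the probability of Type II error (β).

Answer: β ≈ 0.1987

Derivation:
SE = σ/√n = 8/√56 = 1.0690
Critical values: μ₀ ± z_0.025×SE = 93 ± 1.960×1.0690
Acceptance region: (90.9048, 95.0952)
Under H₁ (μ = 96): z_high = (95.0952 - 96)/1.0690 = -0.8464, z_low = (90.9048 - 96)/1.0690 = -4.7663
β = P(not reject | H₁) = Φ(-0.8464) - Φ(-4.7663) ≈ 0.1987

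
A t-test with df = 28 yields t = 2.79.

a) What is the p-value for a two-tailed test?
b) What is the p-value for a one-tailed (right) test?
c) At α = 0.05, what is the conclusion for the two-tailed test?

Answer: a) 0.0094, b) 0.0047, c) reject H₀

Derivation:
Using t-distribution with df = 28:
a) Two-tailed: p = 2×P(T > 2.79) = 0.0094
b) One-tailed: p = P(T > 2.79) = 0.0047
c) 0.0094 < 0.05, reject H₀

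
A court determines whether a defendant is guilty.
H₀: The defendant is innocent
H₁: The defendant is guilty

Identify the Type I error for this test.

Answer: Convicting an innocent person

Derivation:
Type I error (α): Rejecting H₀ when H₀ is true
Type II error (β): Failing to reject H₀ when H₁ is true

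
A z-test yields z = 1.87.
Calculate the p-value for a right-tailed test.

Answer: p-value ≈ 0.0307

Derivation:
For z = 1.87:
p = P(Z > 1.87) = 1 - Φ(1.87) = 0.0307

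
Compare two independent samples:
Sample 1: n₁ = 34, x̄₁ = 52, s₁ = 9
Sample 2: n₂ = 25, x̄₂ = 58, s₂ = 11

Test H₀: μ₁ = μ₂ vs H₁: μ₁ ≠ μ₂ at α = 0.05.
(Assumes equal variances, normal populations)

Answer: t = -2.3024, reject H₀

Derivation:
Pooled variance: s²_p = [33×9² + 24×11²]/(57) = 97.8421
s_p = 9.8915
SE = s_p×√(1/n₁ + 1/n₂) = 9.8915×√(1/34 + 1/25) = 2.6060
t = (x̄₁ - x̄₂)/SE = (52 - 58)/2.6060 = -2.3024
df = 57, t-critical = ±2.002
Decision: reject H₀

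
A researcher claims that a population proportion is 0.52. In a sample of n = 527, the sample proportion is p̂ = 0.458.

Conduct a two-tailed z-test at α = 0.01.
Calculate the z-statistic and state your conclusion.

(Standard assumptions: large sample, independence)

H₀: p = 0.52, H₁: p ≠ 0.52
Standard error: SE = √(p₀(1-p₀)/n) = √(0.52×0.48/527) = 0.021763
z-statistic: z = (p̂ - p₀)/SE = (0.458 - 0.52)/0.021763 = -2.8489
Critical value: z_0.005 = ±2.576
p-value = 0.0044
Decision: reject H₀ at α = 0.01

Answer: z = -2.8489, reject H₀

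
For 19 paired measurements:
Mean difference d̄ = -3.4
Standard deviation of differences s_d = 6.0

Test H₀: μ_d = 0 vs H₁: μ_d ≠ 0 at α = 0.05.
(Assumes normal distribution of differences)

Answer: t = -2.4700, reject H₀

Derivation:
df = n - 1 = 18
SE = s_d/√n = 6.0/√19 = 1.3765
t = d̄/SE = -3.4/1.3765 = -2.4700
Critical value: t_{0.025,18} = ±2.101
p-value ≈ 0.0237
Decision: reject H₀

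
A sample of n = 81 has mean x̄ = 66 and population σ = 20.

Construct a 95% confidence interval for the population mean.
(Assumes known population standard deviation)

Answer: (61.6445, 70.3555)

Derivation:
Confidence level: 95%, α = 0.05
z_0.025 = 1.960
SE = σ/√n = 20/√81 = 2.2222
Margin of error = 1.960 × 2.2222 = 4.3555
CI: x̄ ± margin = 66 ± 4.3555
CI: (61.6445, 70.3555)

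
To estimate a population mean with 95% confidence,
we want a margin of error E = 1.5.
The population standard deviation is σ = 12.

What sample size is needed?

Answer: n = 246

Derivation:
z_0.025 = 1.960
n = (z×σ/E)² = (1.960×12/1.5)²
n = 245.8624
Round up: n = 246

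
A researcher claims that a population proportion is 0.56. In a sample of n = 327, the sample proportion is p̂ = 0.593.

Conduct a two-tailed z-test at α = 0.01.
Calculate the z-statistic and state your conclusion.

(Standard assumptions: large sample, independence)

Answer: z = 1.2022, fail to reject H₀

Derivation:
H₀: p = 0.56, H₁: p ≠ 0.56
Standard error: SE = √(p₀(1-p₀)/n) = √(0.56×0.44/327) = 0.027450
z-statistic: z = (p̂ - p₀)/SE = (0.593 - 0.56)/0.027450 = 1.2022
Critical value: z_0.005 = ±2.576
p-value = 0.2293
Decision: fail to reject H₀ at α = 0.01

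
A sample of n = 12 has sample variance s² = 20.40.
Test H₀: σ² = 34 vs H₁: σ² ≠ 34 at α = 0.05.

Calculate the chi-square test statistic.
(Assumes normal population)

df = n - 1 = 11
χ² = (n-1)s²/σ₀² = 11×20.40/34 = 6.6000
Critical values: χ²_{0.975,11} = 3.816, χ²_{0.025,11} = 21.920
Rejection region: χ² < 3.816 or χ² > 21.920
Decision: fail to reject H₀

Answer: χ² = 6.6000, fail to reject H₀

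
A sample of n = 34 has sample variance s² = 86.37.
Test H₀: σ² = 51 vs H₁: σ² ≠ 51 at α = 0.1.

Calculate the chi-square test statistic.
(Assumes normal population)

Answer: χ² = 55.8865, reject H₀

Derivation:
df = n - 1 = 33
χ² = (n-1)s²/σ₀² = 33×86.37/51 = 55.8865
Critical values: χ²_{0.95,33} = 20.867, χ²_{0.05,33} = 47.400
Rejection region: χ² < 20.867 or χ² > 47.400
Decision: reject H₀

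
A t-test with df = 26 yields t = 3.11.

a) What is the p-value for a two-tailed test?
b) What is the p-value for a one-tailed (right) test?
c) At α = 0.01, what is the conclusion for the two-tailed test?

Using t-distribution with df = 26:
a) Two-tailed: p = 2×P(T > 3.11) = 0.0045
b) One-tailed: p = P(T > 3.11) = 0.0022
c) 0.0045 < 0.01, reject H₀

Answer: a) 0.0045, b) 0.0022, c) reject H₀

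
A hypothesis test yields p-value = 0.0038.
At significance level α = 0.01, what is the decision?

Answer: reject H₀

Derivation:
Compare p-value to α:
0.0038 < 0.01
Decision: reject H₀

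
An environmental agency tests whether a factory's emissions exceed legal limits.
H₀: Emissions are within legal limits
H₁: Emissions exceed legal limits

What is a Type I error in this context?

Answer: Citing a compliant factory for excess emissions

Derivation:
A Type I error (probability α) occurs when we reject a true H₀.
A Type II error (probability β) occurs when we fail to reject a false H₀.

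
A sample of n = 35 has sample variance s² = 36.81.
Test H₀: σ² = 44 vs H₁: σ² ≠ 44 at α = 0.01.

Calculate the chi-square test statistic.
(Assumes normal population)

Answer: χ² = 28.4441, fail to reject H₀

Derivation:
df = n - 1 = 34
χ² = (n-1)s²/σ₀² = 34×36.81/44 = 28.4441
Critical values: χ²_{0.995,34} = 16.501, χ²_{0.005,34} = 58.964
Rejection region: χ² < 16.501 or χ² > 58.964
Decision: fail to reject H₀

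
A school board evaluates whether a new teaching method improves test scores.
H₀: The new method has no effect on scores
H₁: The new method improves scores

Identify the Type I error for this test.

A Type I error (probability α) occurs when we reject a true H₀.
A Type II error (probability β) occurs when we fail to reject a false H₀.

Answer: Concluding the new method improves scores when it actually doesn't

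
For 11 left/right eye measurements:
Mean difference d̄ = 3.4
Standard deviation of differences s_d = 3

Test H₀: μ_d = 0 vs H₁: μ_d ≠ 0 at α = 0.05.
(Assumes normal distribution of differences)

Answer: t = 3.7590, reject H₀

Derivation:
df = n - 1 = 10
SE = s_d/√n = 3/√11 = 0.9045
t = d̄/SE = 3.4/0.9045 = 3.7590
Critical value: t_{0.025,10} = ±2.228
p-value ≈ 0.0037
Decision: reject H₀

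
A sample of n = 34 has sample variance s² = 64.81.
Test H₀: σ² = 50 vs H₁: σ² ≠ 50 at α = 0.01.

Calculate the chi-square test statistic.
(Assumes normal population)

df = n - 1 = 33
χ² = (n-1)s²/σ₀² = 33×64.81/50 = 42.7746
Critical values: χ²_{0.995,33} = 15.815, χ²_{0.005,33} = 57.648
Rejection region: χ² < 15.815 or χ² > 57.648
Decision: fail to reject H₀

Answer: χ² = 42.7746, fail to reject H₀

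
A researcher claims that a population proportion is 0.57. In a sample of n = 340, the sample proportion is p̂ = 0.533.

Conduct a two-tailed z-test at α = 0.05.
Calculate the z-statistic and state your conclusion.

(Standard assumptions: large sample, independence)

Answer: z = -1.3781, fail to reject H₀

Derivation:
H₀: p = 0.57, H₁: p ≠ 0.57
Standard error: SE = √(p₀(1-p₀)/n) = √(0.57×0.43/340) = 0.026849
z-statistic: z = (p̂ - p₀)/SE = (0.533 - 0.57)/0.026849 = -1.3781
Critical value: z_0.025 = ±1.960
p-value = 0.1682
Decision: fail to reject H₀ at α = 0.05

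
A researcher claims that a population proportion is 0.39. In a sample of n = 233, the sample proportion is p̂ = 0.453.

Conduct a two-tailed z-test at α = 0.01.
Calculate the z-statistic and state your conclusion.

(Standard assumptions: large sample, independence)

Answer: z = 1.9716, fail to reject H₀

Derivation:
H₀: p = 0.39, H₁: p ≠ 0.39
Standard error: SE = √(p₀(1-p₀)/n) = √(0.39×0.61/233) = 0.031954
z-statistic: z = (p̂ - p₀)/SE = (0.453 - 0.39)/0.031954 = 1.9716
Critical value: z_0.005 = ±2.576
p-value = 0.0487
Decision: fail to reject H₀ at α = 0.01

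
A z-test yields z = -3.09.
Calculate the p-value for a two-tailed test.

For z = -3.09:
p = 2×P(Z > |-3.09|) = 2×(1 - Φ(3.09)) = 0.0020

Answer: p-value ≈ 0.0020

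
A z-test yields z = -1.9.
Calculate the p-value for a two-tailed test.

For z = -1.9:
p = 2×P(Z > |-1.9|) = 2×(1 - Φ(1.9)) = 0.0574

Answer: p-value ≈ 0.0574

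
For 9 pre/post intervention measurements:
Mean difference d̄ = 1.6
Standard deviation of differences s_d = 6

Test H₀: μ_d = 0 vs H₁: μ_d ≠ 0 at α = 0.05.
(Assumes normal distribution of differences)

Answer: t = 0.8000, fail to reject H₀

Derivation:
df = n - 1 = 8
SE = s_d/√n = 6/√9 = 2.0000
t = d̄/SE = 1.6/2.0000 = 0.8000
Critical value: t_{0.025,8} = ±2.306
p-value ≈ 0.4468
Decision: fail to reject H₀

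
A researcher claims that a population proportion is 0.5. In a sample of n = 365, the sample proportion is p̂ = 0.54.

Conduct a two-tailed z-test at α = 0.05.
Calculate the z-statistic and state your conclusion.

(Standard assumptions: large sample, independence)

Answer: z = 1.5284, fail to reject H₀

Derivation:
H₀: p = 0.5, H₁: p ≠ 0.5
Standard error: SE = √(p₀(1-p₀)/n) = √(0.5×0.5/365) = 0.026171
z-statistic: z = (p̂ - p₀)/SE = (0.54 - 0.5)/0.026171 = 1.5284
Critical value: z_0.025 = ±1.960
p-value = 0.1264
Decision: fail to reject H₀ at α = 0.05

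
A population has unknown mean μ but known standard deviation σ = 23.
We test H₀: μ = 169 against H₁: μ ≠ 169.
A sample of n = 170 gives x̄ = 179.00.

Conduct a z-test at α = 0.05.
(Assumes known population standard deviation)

Standard error: SE = σ/√n = 23/√170 = 1.7640
z-statistic: z = (x̄ - μ₀)/SE = (179.00 - 169)/1.7640 = 5.6689
Critical value: ±1.960
p-value < 0.0001
Decision: reject H₀

Answer: z = 5.6689, reject H₀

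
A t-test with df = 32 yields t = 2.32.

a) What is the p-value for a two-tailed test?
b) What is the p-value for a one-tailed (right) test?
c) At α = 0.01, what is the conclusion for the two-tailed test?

Answer: a) 0.0269, b) 0.0134, c) fail to reject H₀

Derivation:
Using t-distribution with df = 32:
a) Two-tailed: p = 2×P(T > 2.32) = 0.0269
b) One-tailed: p = P(T > 2.32) = 0.0134
c) 0.0269 ≥ 0.01, fail to reject H₀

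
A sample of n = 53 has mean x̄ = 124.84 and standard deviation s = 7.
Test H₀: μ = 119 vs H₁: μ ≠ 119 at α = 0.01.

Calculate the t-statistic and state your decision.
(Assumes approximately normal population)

df = n - 1 = 52
SE = s/√n = 7/√53 = 0.9615
t = (x̄ - μ₀)/SE = (124.84 - 119)/0.9615 = 6.0738
Critical value: t_{0.005,52} = ±2.674
p-value < 0.0001
Decision: reject H₀

Answer: t = 6.0738, reject H₀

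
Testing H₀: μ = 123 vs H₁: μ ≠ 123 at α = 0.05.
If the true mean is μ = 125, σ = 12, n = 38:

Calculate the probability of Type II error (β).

SE = σ/√n = 12/√38 = 1.9467
Critical values: μ₀ ± z_0.025×SE = 123 ± 1.960×1.9467
Acceptance region: (119.1845, 126.8155)
Under H₁ (μ = 125): z_high = (126.8155 - 125)/1.9467 = 0.9326, z_low = (119.1845 - 125)/1.9467 = -2.9874
β = P(not reject | H₁) = Φ(0.9326) - Φ(-2.9874) ≈ 0.8231

Answer: β ≈ 0.8231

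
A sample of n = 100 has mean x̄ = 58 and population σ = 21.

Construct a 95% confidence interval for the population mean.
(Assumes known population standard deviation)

Answer: (53.8840, 62.1160)

Derivation:
Confidence level: 95%, α = 0.05
z_0.025 = 1.960
SE = σ/√n = 21/√100 = 2.1000
Margin of error = 1.960 × 2.1000 = 4.1160
CI: x̄ ± margin = 58 ± 4.1160
CI: (53.8840, 62.1160)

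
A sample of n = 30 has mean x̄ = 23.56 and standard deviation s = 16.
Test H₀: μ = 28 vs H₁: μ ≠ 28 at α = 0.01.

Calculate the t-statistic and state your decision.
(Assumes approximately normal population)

Answer: t = -1.5199, fail to reject H₀

Derivation:
df = n - 1 = 29
SE = s/√n = 16/√30 = 2.9212
t = (x̄ - μ₀)/SE = (23.56 - 28)/2.9212 = -1.5199
Critical value: t_{0.005,29} = ±2.756
p-value ≈ 0.1394
Decision: fail to reject H₀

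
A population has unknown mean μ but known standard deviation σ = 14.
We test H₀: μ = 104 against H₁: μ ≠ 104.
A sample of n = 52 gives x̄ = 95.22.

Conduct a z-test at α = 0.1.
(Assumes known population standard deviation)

Standard error: SE = σ/√n = 14/√52 = 1.9415
z-statistic: z = (x̄ - μ₀)/SE = (95.22 - 104)/1.9415 = -4.5223
Critical value: ±1.645
p-value < 0.0001
Decision: reject H₀

Answer: z = -4.5223, reject H₀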